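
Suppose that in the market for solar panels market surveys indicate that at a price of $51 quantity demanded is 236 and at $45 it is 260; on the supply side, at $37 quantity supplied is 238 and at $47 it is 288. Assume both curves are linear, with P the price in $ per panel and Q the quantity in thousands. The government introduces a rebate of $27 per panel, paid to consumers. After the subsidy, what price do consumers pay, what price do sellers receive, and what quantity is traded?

Demand slope: (260 − 236)/(45 − 51) = -4, so Qd = 440 − 4P.
Supply slope: (288 − 238)/(47 − 37) = 5, so Qs = 5P + 53.
Without the subsidy, 440 − 4P = 5P + 53 gives 9P = 387, so P* = $43 and Q* = 268.
With a per-unit subsidy paid to consumers, each effectively pays P − 27, so demand becomes Qd = 440 − 4(P − 27).
New equilibrium: consumers pay $28, sellers receive $55, Q = 328. (Wedge: Pb − Ps = −27.)

Consumers pay $28; sellers receive $55; quantity = 328.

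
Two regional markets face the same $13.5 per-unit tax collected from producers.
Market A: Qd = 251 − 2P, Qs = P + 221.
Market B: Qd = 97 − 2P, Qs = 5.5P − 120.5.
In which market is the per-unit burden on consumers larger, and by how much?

Market A: pre-tax P* = $10, Q* = 231; post-tax Q = 222; per-unit burden on consumers = $4.5.
Market B: pre-tax P* = $29, Q* = 39; post-tax Q = 19.2; per-unit burden on consumers = $9.9.
Difference: $4.5 vs $9.9 → market B is larger by $5.4.

Market B, by $5.4.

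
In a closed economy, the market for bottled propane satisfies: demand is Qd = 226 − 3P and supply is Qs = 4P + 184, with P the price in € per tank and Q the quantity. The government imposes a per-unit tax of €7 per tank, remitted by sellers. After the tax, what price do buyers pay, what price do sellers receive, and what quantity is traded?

Without the tax, 226 − 3P = 4P + 184 gives 7P = 42, so P* = €6 and Q* = 208.
With the tax collected from sellers, supply shifts: Qs = 4(P − 7) + 184.
Solving gives Q = 196 with buyers paying €10 and sellers receiving €3 (the €7 wedge).

Buyers pay €10; sellers receive €3; quantity = 196.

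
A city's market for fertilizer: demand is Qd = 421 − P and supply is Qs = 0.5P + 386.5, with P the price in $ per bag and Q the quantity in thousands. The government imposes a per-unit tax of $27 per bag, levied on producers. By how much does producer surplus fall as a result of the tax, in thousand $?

Before the tax: set 421 − P = 0.5P + 386.5 → P* = $23, Q* = 398.
With the tax collected from producers, supply shifts: Qs = 0.5(P − 27) + 386.5.
New equilibrium: buyers pay $32, producers receive $5, Q = 389. (Wedge: Pb − Ps = 27.)
ΔPS is the trapezoid between Q = 389 and Q = 398 of height $18: ½ · (398 + 389) · 18 = $7083.

Producer surplus falls by $7083 thousand.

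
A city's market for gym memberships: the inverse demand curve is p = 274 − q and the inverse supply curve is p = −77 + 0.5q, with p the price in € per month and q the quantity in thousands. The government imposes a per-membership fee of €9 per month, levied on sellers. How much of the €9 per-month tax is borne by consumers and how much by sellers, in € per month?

Inverting to q(p) form: qd = 274 − p; qs = 2p + 154.
Without the tax, 274 − p = 2p + 154 gives 3p = 120, so p* = €40 and q* = 234.
With the tax collected from sellers, supply shifts: qs = 2(p − 9) + 154.
Solving gives q = 228 with consumers paying €46 and sellers receiving €37 (the €9 wedge).
Burden on consumers: €6; on sellers: €3. (They sum to €9.)
The less price-elastic side of the market bears the larger share of a per-unit tax.

Consumers bear €6 per month; sellers bear €3 per month.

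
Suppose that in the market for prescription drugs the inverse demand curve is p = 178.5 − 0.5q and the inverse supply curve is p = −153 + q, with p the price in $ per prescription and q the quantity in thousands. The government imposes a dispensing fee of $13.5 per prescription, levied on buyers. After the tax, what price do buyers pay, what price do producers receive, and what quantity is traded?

Rewrite in direct form: qd = 357 − 2p and qs = p + 153.
Without the tax, 357 − 2p = p + 153 gives 3p = 204, so p* = $68 and q* = 221.
With the tax collected from buyers, demand (in seller-price terms) shifts: qd = 357 − 2(p + 13.5).
Solving gives q = 212 with buyers paying $72.5 and producers receiving $59 (the $13.5 wedge).

Buyers pay $72.5; producers receive $59; quantity = 212.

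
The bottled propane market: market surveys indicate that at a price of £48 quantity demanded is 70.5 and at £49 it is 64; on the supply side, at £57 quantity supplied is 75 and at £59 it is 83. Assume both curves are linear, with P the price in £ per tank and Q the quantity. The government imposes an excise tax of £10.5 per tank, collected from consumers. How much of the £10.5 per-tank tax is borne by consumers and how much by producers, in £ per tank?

Demand slope: (64 − 70.5)/(49 − 48) = -6.5, so Qd = 382.5 − 6.5P.
Supply slope: (83 − 75)/(59 − 57) = 4, so Qs = 4P − 153.
Without the tax, 382.5 − 6.5P = 4P − 153 gives 10.5P = 535.5, so P* = £51 and Q* = 51.
With the tax collected from consumers, demand (in seller-price terms) shifts: Qd = 382.5 − 6.5(P + 10.5).
New equilibrium: consumers pay £55, producers receive £44.5, Q = 25. (Wedge: Pb − Ps = 10.5.)
Burden on consumers: £4; on producers: £6.5. (They sum to £10.5.)

Consumers bear £4 per tank; producers bear £6.5 per tank.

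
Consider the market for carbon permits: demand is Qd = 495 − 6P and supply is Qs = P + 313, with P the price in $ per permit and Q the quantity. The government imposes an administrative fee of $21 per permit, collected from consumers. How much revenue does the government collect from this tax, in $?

Without the tax, 495 − 6P = P + 313 gives 7P = 182, so P* = $26 and Q* = 339.
With the tax collected from consumers, demand (in seller-price terms) shifts: Qd = 495 − 6(P + 21).
New equilibrium: consumers pay $29, producers receive $8, Q = 321. (Wedge: Pb − Ps = 21.)
Revenue = t · Q = 21 · 321 = $6741.

Tax revenue = $6741.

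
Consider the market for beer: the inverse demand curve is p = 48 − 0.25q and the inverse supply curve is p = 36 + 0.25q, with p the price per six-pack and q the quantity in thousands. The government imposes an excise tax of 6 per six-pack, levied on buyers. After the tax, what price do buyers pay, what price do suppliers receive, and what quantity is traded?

Inverting to q(p) form: qd = 192 − 4p; qs = 4p − 144.
Before the tax: set 192 − 4p = 4p − 144 → p* = 42, q* = 24.
With the tax collected from buyers, demand (in seller-price terms) shifts: qd = 192 − 4(p + 6).
New equilibrium: buyers pay 45, suppliers receive 39, q = 12. (Wedge: pb − ps = 6.)
The less price-elastic side of the market bears the larger share of a per-unit tax.

Buyers pay 45; suppliers receive 39; quantity = 12.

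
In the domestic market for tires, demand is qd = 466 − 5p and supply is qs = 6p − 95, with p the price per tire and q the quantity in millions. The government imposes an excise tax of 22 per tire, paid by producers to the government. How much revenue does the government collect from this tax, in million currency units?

Tax revenue = 3322 million.

Without the tax, 466 − 5p = 6p − 95 gives 11p = 561, so p* = 51 and q* = 211.
With the tax collected from producers, supply shifts: qs = 6(p − 22) − 95.
New equilibrium: consumers pay 63, producers receive 41, q = 151. (Wedge: pb − ps = 22.)
Revenue = t · Q = 22 · 151 = 3322.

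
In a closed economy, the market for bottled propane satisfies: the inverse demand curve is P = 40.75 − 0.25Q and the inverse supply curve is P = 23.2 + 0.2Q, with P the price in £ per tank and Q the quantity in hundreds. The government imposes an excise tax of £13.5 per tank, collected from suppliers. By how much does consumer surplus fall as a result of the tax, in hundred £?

Inverting to Q(P) form: Qd = 163 − 4P; Qs = 5P − 116.
Without the tax, 163 − 4P = 5P − 116 gives 9P = 279, so P* = £31 and Q* = 39.
With the tax collected from suppliers, supply shifts: Qs = 5(P − 13.5) − 116.
Solving gives Q = 9 with buyers paying £38.5 and suppliers receiving £25 (the £13.5 wedge).
ΔCS is the trapezoid between Q = 9 and Q = 39 of height £7.5: ½ · (39 + 9) · 7.5 = £180.

Consumer surplus falls by £180 hundred.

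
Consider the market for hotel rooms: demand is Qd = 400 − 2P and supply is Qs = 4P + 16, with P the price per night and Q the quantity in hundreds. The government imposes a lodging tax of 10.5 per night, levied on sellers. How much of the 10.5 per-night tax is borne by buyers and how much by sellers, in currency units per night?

Without the tax, 400 − 2P = 4P + 16 gives 6P = 384, so P* = 64 and Q* = 272.
With the tax collected from sellers, supply shifts: Qs = 4(P − 10.5) + 16.
New equilibrium: buyers pay 71, sellers receive 60.5, Q = 258. (Wedge: Pb − Ps = 10.5.)
Burden on buyers: 7; on sellers: 3.5. (They sum to 10.5.)

Buyers bear 7 per night; sellers bear 3.5 per night.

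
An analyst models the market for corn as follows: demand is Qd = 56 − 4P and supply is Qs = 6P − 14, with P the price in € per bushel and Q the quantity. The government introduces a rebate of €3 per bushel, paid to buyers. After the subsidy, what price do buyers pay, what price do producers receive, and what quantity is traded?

Buyers pay €5.2; producers receive €8.2; quantity = 35.2.

Before the subsidy: set 56 − 4P = 6P − 14 → P* = €7, Q* = 28.
With a per-unit subsidy paid to buyers, each effectively pays P − 3, so demand becomes Qd = 56 − 4(P − 3).
New equilibrium: buyers pay €5.2, producers receive €8.2, Q = 35.2. (Wedge: Pb − Ps = −3.)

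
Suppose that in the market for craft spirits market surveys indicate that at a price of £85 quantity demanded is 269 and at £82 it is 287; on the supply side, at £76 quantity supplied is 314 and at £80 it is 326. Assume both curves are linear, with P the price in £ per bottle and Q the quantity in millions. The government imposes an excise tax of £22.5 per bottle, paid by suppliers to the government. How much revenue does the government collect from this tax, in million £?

Tax revenue = £6120 million.

Demand slope: (287 − 269)/(82 − 85) = -6, so Qd = 779 − 6P.
Supply slope: (326 − 314)/(80 − 76) = 3, so Qs = 3P + 86.
Without the tax, 779 − 6P = 3P + 86 gives 9P = 693, so P* = £77 and Q* = 317.
With the tax collected from suppliers, supply shifts: Qs = 3(P − 22.5) + 86.
New equilibrium: buyers pay £84.5, suppliers receive £62, Q = 272. (Wedge: Pb − Ps = 22.5.)
Revenue = t · Q = 22.5 · 272 = £6120.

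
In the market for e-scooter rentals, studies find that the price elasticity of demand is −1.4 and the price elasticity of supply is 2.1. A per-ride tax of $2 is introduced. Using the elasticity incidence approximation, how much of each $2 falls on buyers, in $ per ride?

Buyers bear ≈ $1.2 per ride.

Incidence ratio: buyers' share ≈ εs / (εs + |εd|) = 2.1 / (2.1 + 1.4) = 0.6.
So buyers bear ≈ 0.6 × $2 = $1.2; sellers bear $0.8.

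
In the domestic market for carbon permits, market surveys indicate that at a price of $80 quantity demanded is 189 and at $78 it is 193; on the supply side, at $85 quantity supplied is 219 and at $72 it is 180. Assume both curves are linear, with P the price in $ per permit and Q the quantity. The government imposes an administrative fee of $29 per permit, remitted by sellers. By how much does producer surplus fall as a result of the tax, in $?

Demand slope: (193 − 189)/(78 − 80) = -2, so Qd = 349 − 2P.
Supply slope: (180 − 219)/(72 − 85) = 3, so Qs = 3P − 36.
Without the tax, 349 − 2P = 3P − 36 gives 5P = 385, so P* = $77 and Q* = 195.
With the tax collected from sellers, supply shifts: Qs = 3(P − 29) − 36.
New equilibrium: consumers pay $94.4, sellers receive $65.4, Q = 160.2. (Wedge: Pb − Ps = 29.)
ΔPS is the trapezoid between Q = 160.2 and Q = 195 of height $11.6: ½ · (195 + 160.2) · 11.6 = $2060.16.

Producer surplus falls by $2060.16.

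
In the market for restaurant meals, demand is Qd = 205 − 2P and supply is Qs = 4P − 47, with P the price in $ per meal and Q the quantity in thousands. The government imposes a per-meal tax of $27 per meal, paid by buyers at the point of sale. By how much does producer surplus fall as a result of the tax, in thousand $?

Producer surplus falls by $927 thousand.

Before the tax: set 205 − 2P = 4P − 47 → P* = $42, Q* = 121.
With the tax collected from buyers, demand (in seller-price terms) shifts: Qd = 205 − 2(P + 27).
New equilibrium: buyers pay $60, suppliers receive $33, Q = 85. (Wedge: Pb − Ps = 27.)
ΔPS is the trapezoid between Q = 85 and Q = 121 of height $9: ½ · (121 + 85) · 9 = $927.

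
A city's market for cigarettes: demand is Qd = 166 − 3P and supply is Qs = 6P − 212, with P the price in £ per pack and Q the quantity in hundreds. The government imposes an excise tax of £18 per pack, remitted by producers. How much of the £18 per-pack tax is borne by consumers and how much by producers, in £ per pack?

Before the tax: set 166 − 3P = 6P − 212 → P* = £42, Q* = 40.
With the tax collected from producers, supply shifts: Qs = 6(P − 18) − 212.
New equilibrium: consumers pay £54, producers receive £36, Q = 4. (Wedge: Pb − Ps = 18.)
Burden on consumers: £12; on producers: £6. (They sum to £18.)

Consumers bear £12 per pack; producers bear £6 per pack.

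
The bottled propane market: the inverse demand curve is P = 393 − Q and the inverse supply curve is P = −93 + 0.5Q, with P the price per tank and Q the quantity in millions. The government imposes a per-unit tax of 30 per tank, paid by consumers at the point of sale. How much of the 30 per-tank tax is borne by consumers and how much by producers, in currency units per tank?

Consumers bear 20 per tank; producers bear 10 per tank.

Inverting to Q(P) form: Qd = 393 − P; Qs = 2P + 186.
Before the tax: set 393 − P = 2P + 186 → P* = 69, Q* = 324.
With the tax collected from consumers, demand (in seller-price terms) shifts: Qd = 393 − (P + 30).
Solving gives Q = 304 with consumers paying 89 and producers receiving 59 (the 30 wedge).
Burden on consumers: 20; on producers: 10. (They sum to 30.)
The less price-elastic side of the market bears the larger share of a per-unit tax.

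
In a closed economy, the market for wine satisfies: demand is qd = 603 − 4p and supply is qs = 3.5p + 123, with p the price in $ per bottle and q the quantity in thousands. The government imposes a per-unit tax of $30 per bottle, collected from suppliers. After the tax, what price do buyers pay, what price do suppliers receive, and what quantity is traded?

Buyers pay $78; suppliers receive $48; quantity = 291.

Without the tax, 603 − 4p = 3.5p + 123 gives 7.5p = 480, so p* = $64 and q* = 347.
With the tax collected from suppliers, supply shifts: qs = 3.5(p − 30) + 123.
New equilibrium: buyers pay $78, suppliers receive $48, q = 291. (Wedge: pb − ps = 30.)
The less price-elastic side of the market bears the larger share of a per-unit tax.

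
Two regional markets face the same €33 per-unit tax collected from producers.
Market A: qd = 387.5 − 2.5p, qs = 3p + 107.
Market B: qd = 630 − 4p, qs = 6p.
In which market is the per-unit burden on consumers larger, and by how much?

Market B, by €1.8.

Market A: pre-tax p* = €51, q* = 260; post-tax q = 215; per-unit burden on consumers = €18.
Market B: pre-tax p* = €63, q* = 378; post-tax q = 298.8; per-unit burden on consumers = €19.8.
Difference: €18 vs €19.8 → market B is larger by €1.8.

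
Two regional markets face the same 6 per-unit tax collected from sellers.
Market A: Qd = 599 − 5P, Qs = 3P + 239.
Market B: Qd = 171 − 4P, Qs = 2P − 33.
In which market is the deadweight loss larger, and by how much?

Market A, by 9.75.

Market A: pre-tax P* = 45, Q* = 374; post-tax Q = 362.75; deadweight loss = 33.75.
Market B: pre-tax P* = 34, Q* = 35; post-tax Q = 27; deadweight loss = 24.
Difference: 33.75 vs 24 → market A is larger by 9.75.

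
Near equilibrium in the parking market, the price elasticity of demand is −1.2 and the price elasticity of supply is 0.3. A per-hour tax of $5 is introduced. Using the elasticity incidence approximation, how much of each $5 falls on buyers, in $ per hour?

Incidence ratio: buyers' share ≈ εs / (εs + |εd|) = 0.3 / (0.3 + 1.2) = 0.2.
So buyers bear ≈ 0.2 × $5 = $1; producers bear $4.

Buyers bear ≈ $1 per hour.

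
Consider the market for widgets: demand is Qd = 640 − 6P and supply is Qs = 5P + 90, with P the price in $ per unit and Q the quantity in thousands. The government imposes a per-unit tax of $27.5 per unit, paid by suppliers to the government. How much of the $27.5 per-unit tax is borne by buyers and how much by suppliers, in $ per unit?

Buyers bear $12.5 per unit; suppliers bear $15 per unit.

Before the tax: set 640 − 6P = 5P + 90 → P* = $50, Q* = 340.
With the tax collected from suppliers, supply shifts: Qs = 5(P − 27.5) + 90.
Solving gives Q = 265 with buyers paying $62.5 and suppliers receiving $35 (the $27.5 wedge).
Burden on buyers: $12.5; on suppliers: $15. (They sum to $27.5.)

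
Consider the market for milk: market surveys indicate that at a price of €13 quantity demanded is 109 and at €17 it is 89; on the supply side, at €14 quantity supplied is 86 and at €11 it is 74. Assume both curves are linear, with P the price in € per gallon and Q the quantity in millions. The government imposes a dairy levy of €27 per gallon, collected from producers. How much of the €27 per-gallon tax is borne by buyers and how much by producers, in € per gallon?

Demand slope: (89 − 109)/(17 − 13) = -5, so Qd = 174 − 5P.
Supply slope: (74 − 86)/(11 − 14) = 4, so Qs = 4P + 30.
Without the tax, 174 − 5P = 4P + 30 gives 9P = 144, so P* = €16 and Q* = 94.
With the tax collected from producers, supply shifts: Qs = 4(P − 27) + 30.
New equilibrium: buyers pay €28, producers receive €1, Q = 34. (Wedge: Pb − Ps = 27.)
Burden on buyers: €12; on producers: €15. (They sum to €27.)
The less price-elastic side of the market bears the larger share of a per-unit tax.

Buyers bear €12 per gallon; producers bear €15 per gallon.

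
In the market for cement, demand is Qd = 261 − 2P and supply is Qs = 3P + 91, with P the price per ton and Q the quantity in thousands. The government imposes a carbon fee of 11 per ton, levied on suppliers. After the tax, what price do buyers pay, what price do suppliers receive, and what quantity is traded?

Before the tax: set 261 − 2P = 3P + 91 → P* = 34, Q* = 193.
With the tax collected from suppliers, supply shifts: Qs = 3(P − 11) + 91.
New equilibrium: buyers pay 40.6, suppliers receive 29.6, Q = 179.8. (Wedge: Pb − Ps = 11.)
The less price-elastic side of the market bears the larger share of a per-unit tax.

Buyers pay 40.6; suppliers receive 29.6; quantity = 179.8.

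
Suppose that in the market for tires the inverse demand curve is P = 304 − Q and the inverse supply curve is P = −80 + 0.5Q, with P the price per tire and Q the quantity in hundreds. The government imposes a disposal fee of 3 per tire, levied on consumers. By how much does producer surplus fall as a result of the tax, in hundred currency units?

Producer surplus falls by 255 hundred.

Inverting to Q(P) form: Qd = 304 − P; Qs = 2P + 160.
Without the tax, 304 − P = 2P + 160 gives 3P = 144, so P* = 48 and Q* = 256.
With the tax collected from consumers, demand (in seller-price terms) shifts: Qd = 304 − (P + 3).
New equilibrium: consumers pay 50, sellers receive 47, Q = 254. (Wedge: Pb − Ps = 3.)
ΔPS is the trapezoid between Q = 254 and Q = 256 of height 1: ½ · (256 + 254) · 1 = 255.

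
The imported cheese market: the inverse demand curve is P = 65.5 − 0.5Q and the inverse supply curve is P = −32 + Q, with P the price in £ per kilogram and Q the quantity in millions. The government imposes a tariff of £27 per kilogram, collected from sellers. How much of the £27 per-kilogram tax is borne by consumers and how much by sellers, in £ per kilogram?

Rewrite in direct form: Qd = 131 − 2P and Qs = P + 32.
Before the tax: set 131 − 2P = P + 32 → P* = £33, Q* = 65.
With the tax collected from sellers, supply shifts: Qs = (P − 27) + 32.
New equilibrium: consumers pay £42, sellers receive £15, Q = 47. (Wedge: Pb − Ps = 27.)
Burden on consumers: £9; on sellers: £18. (They sum to £27.)
The less price-elastic side of the market bears the larger share of a per-unit tax.

Consumers bear £9 per kilogram; sellers bear £18 per kilogram.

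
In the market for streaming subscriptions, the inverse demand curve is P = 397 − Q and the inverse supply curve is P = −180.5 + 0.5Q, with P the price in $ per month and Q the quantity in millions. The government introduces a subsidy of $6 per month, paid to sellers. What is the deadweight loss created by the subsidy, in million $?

Deadweight loss = $12 million.

Inverting to Q(P) form: Qd = 397 − P; Qs = 2P + 361.
Without the subsidy, 397 − P = 2P + 361 gives 3P = 36, so P* = $12 and Q* = 385.
With a per-unit subsidy paid to sellers, each receives P + 6 per unit sold, so supply becomes Qs = 2(P + 6) + 361.
New equilibrium: consumers pay $8, sellers receive $14, Q = 389. (Wedge: Pb − Ps = −6.)
Quantity rises by |ΔQ| = |385 − 389| = 4.
DWL = ½ · t · |ΔQ| = ½ · 6 · 4 = $12.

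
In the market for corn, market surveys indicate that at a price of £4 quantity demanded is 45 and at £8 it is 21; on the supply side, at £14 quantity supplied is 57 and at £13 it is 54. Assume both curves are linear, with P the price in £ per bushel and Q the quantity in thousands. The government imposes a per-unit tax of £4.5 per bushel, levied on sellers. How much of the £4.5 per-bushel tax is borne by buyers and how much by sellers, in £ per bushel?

Demand slope: (21 − 45)/(8 − 4) = -6, so Qd = 69 − 6P.
Supply slope: (54 − 57)/(13 − 14) = 3, so Qs = 3P + 15.
Before the tax: set 69 − 6P = 3P + 15 → P* = £6, Q* = 33.
With the tax collected from sellers, supply shifts: Qs = 3(P − 4.5) + 15.
New equilibrium: buyers pay £7.5, sellers receive £3, Q = 24. (Wedge: Pb − Ps = 4.5.)
Burden on buyers: £1.5; on sellers: £3. (They sum to £4.5.)
The less price-elastic side of the market bears the larger share of a per-unit tax.

Buyers bear £1.5 per bushel; sellers bear £3 per bushel.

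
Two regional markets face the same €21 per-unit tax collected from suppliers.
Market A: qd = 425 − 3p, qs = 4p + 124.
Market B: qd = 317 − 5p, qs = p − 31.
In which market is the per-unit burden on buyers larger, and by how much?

Market A, by €8.5.

Market A: pre-tax p* = €43, q* = 296; post-tax q = 260; per-unit burden on buyers = €12.
Market B: pre-tax p* = €58, q* = 27; post-tax q = 9.5; per-unit burden on buyers = €3.5.
Difference: €12 vs €3.5 → market A is larger by €8.5.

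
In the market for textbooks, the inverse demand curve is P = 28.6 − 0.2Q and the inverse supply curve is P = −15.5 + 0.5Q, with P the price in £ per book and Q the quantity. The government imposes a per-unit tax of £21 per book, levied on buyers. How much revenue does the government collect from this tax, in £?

Tax revenue = £693.

Rewrite in direct form: Qd = 143 − 5P and Qs = 2P + 31.
Before the tax: set 143 − 5P = 2P + 31 → P* = £16, Q* = 63.
With the tax collected from buyers, demand (in seller-price terms) shifts: Qd = 143 − 5(P + 21).
New equilibrium: buyers pay £22, sellers receive £1, Q = 33. (Wedge: Pb − Ps = 21.)
Revenue = t · Q = 21 · 33 = £693.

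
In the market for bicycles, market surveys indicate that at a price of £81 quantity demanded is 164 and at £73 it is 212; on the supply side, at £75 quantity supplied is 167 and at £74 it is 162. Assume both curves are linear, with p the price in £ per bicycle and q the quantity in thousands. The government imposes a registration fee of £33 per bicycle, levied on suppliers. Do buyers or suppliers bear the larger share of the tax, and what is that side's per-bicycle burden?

Suppliers bear the larger share: £18 per bicycle.

Demand slope: (212 − 164)/(73 − 81) = -6, so qd = 650 − 6p.
Supply slope: (162 − 167)/(74 − 75) = 5, so qs = 5p − 208.
Without the tax, 650 − 6p = 5p − 208 gives 11p = 858, so p* = £78 and q* = 182.
With the tax collected from suppliers, supply shifts: qs = 5(p − 33) − 208.
New equilibrium: buyers pay £93, suppliers receive £60, q = 92. (Wedge: pb − ps = 33.)
Per-bicycle burden: buyers £15, suppliers £18.
Suppliers take the larger share because supply is less price-elastic here (demand slope 6 vs supply slope 5).
The less price-elastic side of the market bears the larger share of a per-unit tax.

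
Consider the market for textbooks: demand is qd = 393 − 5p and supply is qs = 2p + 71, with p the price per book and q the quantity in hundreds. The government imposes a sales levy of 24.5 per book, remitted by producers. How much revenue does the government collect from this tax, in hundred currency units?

Without the tax, 393 − 5p = 2p + 71 gives 7p = 322, so p* = 46 and q* = 163.
With the tax collected from producers, supply shifts: qs = 2(p − 24.5) + 71.
New equilibrium: buyers pay 53, producers receive 28.5, q = 128. (Wedge: pb − ps = 24.5.)
Revenue = t · Q = 24.5 · 128 = 3136.

Tax revenue = 3136 hundred.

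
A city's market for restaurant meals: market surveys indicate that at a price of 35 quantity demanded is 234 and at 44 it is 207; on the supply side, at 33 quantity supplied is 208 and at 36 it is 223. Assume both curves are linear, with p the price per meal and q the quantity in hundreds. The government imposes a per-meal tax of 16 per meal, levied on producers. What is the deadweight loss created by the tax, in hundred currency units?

Demand slope: (207 − 234)/(44 − 35) = -3, so qd = 339 − 3p.
Supply slope: (223 − 208)/(36 − 33) = 5, so qs = 5p + 43.
Before the tax: set 339 − 3p = 5p + 43 → p* = 37, q* = 228.
With the tax collected from producers, supply shifts: qs = 5(p − 16) + 43.
New equilibrium: consumers pay 47, producers receive 31, q = 198. (Wedge: pb − ps = 16.)
Quantity falls by |ΔQ| = |228 − 198| = 30.
DWL = ½ · t · |ΔQ| = ½ · 16 · 30 = 240.

Deadweight loss = 240 hundred.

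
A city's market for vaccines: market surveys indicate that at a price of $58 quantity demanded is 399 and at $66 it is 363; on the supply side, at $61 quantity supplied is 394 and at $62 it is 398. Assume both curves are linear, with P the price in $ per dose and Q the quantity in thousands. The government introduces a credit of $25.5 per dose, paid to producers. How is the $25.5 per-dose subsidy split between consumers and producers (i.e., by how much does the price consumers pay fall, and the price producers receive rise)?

Consumers gain $12 per dose; producers gain $13.5 per dose.

Demand slope: (363 − 399)/(66 − 58) = -4.5, so Qd = 660 − 4.5P.
Supply slope: (398 − 394)/(62 − 61) = 4, so Qs = 4P + 150.
Without the subsidy, 660 − 4.5P = 4P + 150 gives 8.5P = 510, so P* = $60 and Q* = 390.
With a per-unit subsidy paid to producers, each receives P + 25.5 per unit sold, so supply becomes Qs = 4(P + 25.5) + 150.
New equilibrium: consumers pay $48, producers receive $73.5, Q = 444. (Wedge: Pb − Ps = −25.5.)
Gain to consumers: $12; to producers: $13.5. (They sum to $25.5.)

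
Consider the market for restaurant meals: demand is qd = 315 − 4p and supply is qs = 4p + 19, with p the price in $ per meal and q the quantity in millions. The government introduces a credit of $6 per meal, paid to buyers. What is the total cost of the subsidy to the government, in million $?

Government outlay = $1074 million.

Before the subsidy: set 315 − 4p = 4p + 19 → p* = $37, q* = 167.
With a per-unit subsidy paid to buyers, each effectively pays p − 6, so demand becomes qd = 315 − 4(p − 6).
Solving gives q = 179 with buyers paying $34 and producers receiving $40 (the $6 wedge).
Outlay = t · Q = 6 · 179 = $1074.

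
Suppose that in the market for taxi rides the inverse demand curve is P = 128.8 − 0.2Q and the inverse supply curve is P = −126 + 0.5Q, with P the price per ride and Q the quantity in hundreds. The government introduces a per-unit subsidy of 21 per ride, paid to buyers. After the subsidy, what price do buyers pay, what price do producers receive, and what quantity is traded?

Inverting to Q(P) form: Qd = 644 − 5P; Qs = 2P + 252.
Without the subsidy, 644 − 5P = 2P + 252 gives 7P = 392, so P* = 56 and Q* = 364.
With a per-unit subsidy paid to buyers, each effectively pays P − 21, so demand becomes Qd = 644 − 5(P − 21).
New equilibrium: buyers pay 50, producers receive 71, Q = 394. (Wedge: Pb − Ps = −21.)

Buyers pay 50; producers receive 71; quantity = 394.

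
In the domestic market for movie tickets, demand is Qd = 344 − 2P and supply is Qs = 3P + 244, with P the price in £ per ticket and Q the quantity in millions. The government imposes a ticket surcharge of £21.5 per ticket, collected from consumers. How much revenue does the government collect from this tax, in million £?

Tax revenue = £5981.3 million.

Without the tax, 344 − 2P = 3P + 244 gives 5P = 100, so P* = £20 and Q* = 304.
With the tax collected from consumers, demand (in seller-price terms) shifts: Qd = 344 − 2(P + 21.5).
Solving gives Q = 278.2 with consumers paying £32.9 and suppliers receiving £11.4 (the £21.5 wedge).
Revenue = t · Q = 21.5 · 278.2 = £5981.3.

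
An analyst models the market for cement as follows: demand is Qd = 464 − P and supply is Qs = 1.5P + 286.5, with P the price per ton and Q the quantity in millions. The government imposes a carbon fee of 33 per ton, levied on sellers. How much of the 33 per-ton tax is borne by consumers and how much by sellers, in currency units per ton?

Before the tax: set 464 − P = 1.5P + 286.5 → P* = 71, Q* = 393.
With the tax collected from sellers, supply shifts: Qs = 1.5(P − 33) + 286.5.
New equilibrium: consumers pay 90.8, sellers receive 57.8, Q = 373.2. (Wedge: Pb − Ps = 33.)
Burden on consumers: 19.8; on sellers: 13.2. (They sum to 33.)
The less price-elastic side of the market bears the larger share of a per-unit tax.

Consumers bear 19.8 per ton; sellers bear 13.2 per ton.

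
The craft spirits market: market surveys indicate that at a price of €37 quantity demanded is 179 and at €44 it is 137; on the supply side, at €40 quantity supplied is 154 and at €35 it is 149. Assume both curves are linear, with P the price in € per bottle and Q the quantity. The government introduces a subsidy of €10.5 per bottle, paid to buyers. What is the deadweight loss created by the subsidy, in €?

Deadweight loss = €47.25.

Demand slope: (137 − 179)/(44 − 37) = -6, so Qd = 401 − 6P.
Supply slope: (149 − 154)/(35 − 40) = 1, so Qs = P + 114.
Before the subsidy: set 401 − 6P = P + 114 → P* = €41, Q* = 155.
With a per-unit subsidy paid to buyers, each effectively pays P − 10.5, so demand becomes Qd = 401 − 6(P − 10.5).
Solving gives Q = 164 with buyers paying €39.5 and producers receiving €50 (the €10.5 wedge).
Quantity rises by |ΔQ| = |155 − 164| = 9.
DWL = ½ · t · |ΔQ| = ½ · 10.5 · 9 = €47.25.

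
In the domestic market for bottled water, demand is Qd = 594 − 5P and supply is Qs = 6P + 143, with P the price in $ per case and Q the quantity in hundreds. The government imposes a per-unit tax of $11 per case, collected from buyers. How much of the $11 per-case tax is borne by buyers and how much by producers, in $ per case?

Buyers bear $6 per case; producers bear $5 per case.

Before the tax: set 594 − 5P = 6P + 143 → P* = $41, Q* = 389.
With the tax collected from buyers, demand (in seller-price terms) shifts: Qd = 594 − 5(P + 11).
Solving gives Q = 359 with buyers paying $47 and producers receiving $36 (the $11 wedge).
Burden on buyers: $6; on producers: $5. (They sum to $11.)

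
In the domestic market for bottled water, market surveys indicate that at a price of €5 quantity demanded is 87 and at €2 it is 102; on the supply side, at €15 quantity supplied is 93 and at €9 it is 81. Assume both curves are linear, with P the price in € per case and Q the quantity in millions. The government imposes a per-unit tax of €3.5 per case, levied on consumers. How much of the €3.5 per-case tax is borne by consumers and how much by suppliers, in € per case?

Demand slope: (102 − 87)/(2 − 5) = -5, so Qd = 112 − 5P.
Supply slope: (81 − 93)/(9 − 15) = 2, so Qs = 2P + 63.
Before the tax: set 112 − 5P = 2P + 63 → P* = €7, Q* = 77.
With the tax collected from consumers, demand (in seller-price terms) shifts: Qd = 112 − 5(P + 3.5).
New equilibrium: consumers pay €8, suppliers receive €4.5, Q = 72. (Wedge: Pb − Ps = 3.5.)
Burden on consumers: €1; on suppliers: €2.5. (They sum to €3.5.)

Consumers bear €1 per case; suppliers bear €2.5 per case.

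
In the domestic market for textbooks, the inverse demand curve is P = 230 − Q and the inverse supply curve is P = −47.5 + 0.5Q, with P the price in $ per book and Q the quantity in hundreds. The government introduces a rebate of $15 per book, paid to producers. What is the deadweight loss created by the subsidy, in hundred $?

Rewrite in direct form: Qd = 230 − P and Qs = 2P + 95.
Before the subsidy: set 230 − P = 2P + 95 → P* = $45, Q* = 185.
With a per-unit subsidy paid to producers, each receives P + 15 per unit sold, so supply becomes Qs = 2(P + 15) + 95.
New equilibrium: buyers pay $35, producers receive $50, Q = 195. (Wedge: Pb − Ps = −15.)
Quantity rises by |ΔQ| = |185 − 195| = 10.
DWL = ½ · t · |ΔQ| = ½ · 15 · 10 = $75.

Deadweight loss = $75 hundred.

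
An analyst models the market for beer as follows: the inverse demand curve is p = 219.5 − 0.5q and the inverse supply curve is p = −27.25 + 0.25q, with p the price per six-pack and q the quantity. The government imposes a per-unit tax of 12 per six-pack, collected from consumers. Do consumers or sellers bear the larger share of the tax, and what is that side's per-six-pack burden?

Rewrite in direct form: qd = 439 − 2p and qs = 4p + 109.
Without the tax, 439 − 2p = 4p + 109 gives 6p = 330, so p* = 55 and q* = 329.
With the tax collected from consumers, demand (in seller-price terms) shifts: qd = 439 − 2(p + 12).
New equilibrium: consumers pay 63, sellers receive 51, q = 313. (Wedge: pb − ps = 12.)
Per-six-pack burden: consumers 8, sellers 4.
Consumers take the larger share because demand is less price-elastic here (demand slope 2 vs supply slope 4).

Consumers bear the larger share: 8 per six-pack.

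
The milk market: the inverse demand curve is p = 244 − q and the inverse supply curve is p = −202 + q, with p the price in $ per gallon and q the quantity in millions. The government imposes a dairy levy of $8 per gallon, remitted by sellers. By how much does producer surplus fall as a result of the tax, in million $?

Inverting to q(p) form: qd = 244 − p; qs = p + 202.
Before the tax: set 244 − p = p + 202 → p* = $21, q* = 223.
With the tax collected from sellers, supply shifts: qs = (p − 8) + 202.
Solving gives q = 219 with consumers paying $25 and sellers receiving $17 (the $8 wedge).
ΔPS is the trapezoid between Q = 219 and Q = 223 of height $4: ½ · (223 + 219) · 4 = $884.

Producer surplus falls by $884 million.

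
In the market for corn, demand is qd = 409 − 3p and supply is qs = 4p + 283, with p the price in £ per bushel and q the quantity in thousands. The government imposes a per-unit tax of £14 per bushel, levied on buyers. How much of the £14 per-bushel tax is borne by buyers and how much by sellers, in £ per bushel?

Buyers bear £8 per bushel; sellers bear £6 per bushel.

Without the tax, 409 − 3p = 4p + 283 gives 7p = 126, so p* = £18 and q* = 355.
With the tax collected from buyers, demand (in seller-price terms) shifts: qd = 409 − 3(p + 14).
New equilibrium: buyers pay £26, sellers receive £12, q = 331. (Wedge: pb − ps = 14.)
Burden on buyers: £8; on sellers: £6. (They sum to £14.)
The less price-elastic side of the market bears the larger share of a per-unit tax.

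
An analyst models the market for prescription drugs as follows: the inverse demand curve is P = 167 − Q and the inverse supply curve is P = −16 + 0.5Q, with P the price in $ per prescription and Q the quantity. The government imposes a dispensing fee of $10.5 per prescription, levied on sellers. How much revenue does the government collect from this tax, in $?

Rewrite in direct form: Qd = 167 − P and Qs = 2P + 32.
Before the tax: set 167 − P = 2P + 32 → P* = $45, Q* = 122.
With the tax collected from sellers, supply shifts: Qs = 2(P − 10.5) + 32.
New equilibrium: consumers pay $52, sellers receive $41.5, Q = 115. (Wedge: Pb − Ps = 10.5.)
Revenue = t · Q = 10.5 · 115 = $1207.5.

Tax revenue = $1207.5.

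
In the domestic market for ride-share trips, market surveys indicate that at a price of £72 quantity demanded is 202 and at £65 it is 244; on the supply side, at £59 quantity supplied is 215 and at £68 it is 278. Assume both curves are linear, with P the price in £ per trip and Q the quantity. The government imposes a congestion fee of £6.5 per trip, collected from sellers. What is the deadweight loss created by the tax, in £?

Deadweight loss = £68.25.

Demand slope: (244 − 202)/(65 − 72) = -6, so Qd = 634 − 6P.
Supply slope: (278 − 215)/(68 − 59) = 7, so Qs = 7P − 198.
Before the tax: set 634 − 6P = 7P − 198 → P* = £64, Q* = 250.
With the tax collected from sellers, supply shifts: Qs = 7(P − 6.5) − 198.
Solving gives Q = 229 with consumers paying £67.5 and sellers receiving £61 (the £6.5 wedge).
Quantity falls by |ΔQ| = |250 − 229| = 21.
DWL = ½ · t · |ΔQ| = ½ · 6.5 · 21 = £68.25.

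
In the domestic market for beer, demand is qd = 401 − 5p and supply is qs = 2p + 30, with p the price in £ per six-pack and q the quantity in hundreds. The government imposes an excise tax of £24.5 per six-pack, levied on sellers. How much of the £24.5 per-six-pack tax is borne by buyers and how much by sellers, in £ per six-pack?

Buyers bear £7 per six-pack; sellers bear £17.5 per six-pack.

Before the tax: set 401 − 5p = 2p + 30 → p* = £53, q* = 136.
With the tax collected from sellers, supply shifts: qs = 2(p − 24.5) + 30.
New equilibrium: buyers pay £60, sellers receive £35.5, q = 101. (Wedge: pb − ps = 24.5.)
Burden on buyers: £7; on sellers: £17.5. (They sum to £24.5.)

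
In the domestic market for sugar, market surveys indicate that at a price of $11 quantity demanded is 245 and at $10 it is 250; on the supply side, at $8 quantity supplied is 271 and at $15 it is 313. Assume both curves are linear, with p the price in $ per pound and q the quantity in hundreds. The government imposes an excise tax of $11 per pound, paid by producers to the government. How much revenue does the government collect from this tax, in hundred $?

Tax revenue = $2585 hundred.

Demand slope: (250 − 245)/(10 − 11) = -5, so qd = 300 − 5p.
Supply slope: (313 − 271)/(15 − 8) = 6, so qs = 6p + 223.
Before the tax: set 300 − 5p = 6p + 223 → p* = $7, q* = 265.
With the tax collected from producers, supply shifts: qs = 6(p − 11) + 223.
Solving gives q = 235 with buyers paying $13 and producers receiving $2 (the $11 wedge).
Revenue = t · Q = 11 · 235 = $2585.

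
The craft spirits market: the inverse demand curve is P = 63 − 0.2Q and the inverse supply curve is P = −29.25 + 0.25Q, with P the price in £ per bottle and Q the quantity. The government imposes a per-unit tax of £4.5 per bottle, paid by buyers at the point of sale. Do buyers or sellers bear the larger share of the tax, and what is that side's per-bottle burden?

Rewrite in direct form: Qd = 315 − 5P and Qs = 4P + 117.
Before the tax: set 315 − 5P = 4P + 117 → P* = £22, Q* = 205.
With the tax collected from buyers, demand (in seller-price terms) shifts: Qd = 315 − 5(P + 4.5).
Solving gives Q = 195 with buyers paying £24 and sellers receiving £19.5 (the £4.5 wedge).
Per-bottle burden: buyers £2, sellers £2.5.
Sellers take the larger share because supply is less price-elastic here (demand slope 5 vs supply slope 4).
The less price-elastic side of the market bears the larger share of a per-unit tax.

Sellers bear the larger share: £2.5 per bottle.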